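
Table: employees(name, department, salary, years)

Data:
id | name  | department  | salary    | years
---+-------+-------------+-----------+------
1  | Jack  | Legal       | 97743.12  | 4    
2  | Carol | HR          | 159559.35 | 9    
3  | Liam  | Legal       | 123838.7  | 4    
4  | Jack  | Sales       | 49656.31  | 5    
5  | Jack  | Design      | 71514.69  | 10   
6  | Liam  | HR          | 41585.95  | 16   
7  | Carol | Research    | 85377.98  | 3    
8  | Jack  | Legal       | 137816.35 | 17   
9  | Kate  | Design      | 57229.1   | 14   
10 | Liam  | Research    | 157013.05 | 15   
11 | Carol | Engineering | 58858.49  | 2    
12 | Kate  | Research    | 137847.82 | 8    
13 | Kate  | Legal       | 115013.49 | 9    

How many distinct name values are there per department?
SELECT department, COUNT(DISTINCT name)
FROM employees
GROUP BY department

Result:
  Design: 2 distinct
  Engineering: 1 distinct
  HR: 2 distinct
  Legal: 3 distinct
  Research: 3 distinct
  Sales: 1 distinct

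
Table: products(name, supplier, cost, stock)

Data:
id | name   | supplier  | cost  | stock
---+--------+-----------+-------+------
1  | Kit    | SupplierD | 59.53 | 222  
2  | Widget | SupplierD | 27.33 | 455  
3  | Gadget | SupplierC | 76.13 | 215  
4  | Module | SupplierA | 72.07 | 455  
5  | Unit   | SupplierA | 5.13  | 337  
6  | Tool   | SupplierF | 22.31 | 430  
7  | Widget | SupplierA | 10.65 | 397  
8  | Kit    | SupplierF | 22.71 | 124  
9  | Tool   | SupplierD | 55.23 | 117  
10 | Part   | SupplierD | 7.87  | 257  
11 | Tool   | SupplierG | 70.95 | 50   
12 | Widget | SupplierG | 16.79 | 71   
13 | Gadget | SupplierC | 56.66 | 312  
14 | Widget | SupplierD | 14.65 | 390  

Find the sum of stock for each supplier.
SELECT supplier, SUM(stock) as result
FROM products
GROUP BY supplier

Result:
  SupplierA: 1189
  SupplierC: 527
  SupplierD: 1441
  SupplierF: 554
  SupplierG: 121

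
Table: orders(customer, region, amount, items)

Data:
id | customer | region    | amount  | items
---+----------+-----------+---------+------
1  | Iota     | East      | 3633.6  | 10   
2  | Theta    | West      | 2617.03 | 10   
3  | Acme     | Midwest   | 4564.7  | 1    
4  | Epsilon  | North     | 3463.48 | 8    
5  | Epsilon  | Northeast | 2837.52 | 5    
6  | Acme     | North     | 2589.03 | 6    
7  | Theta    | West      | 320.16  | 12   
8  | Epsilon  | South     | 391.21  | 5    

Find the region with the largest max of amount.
SELECT region, MAX(amount) as val
FROM orders
GROUP BY region
ORDER BY val DESC
LIMIT 1

Result: Midwest with max(amount) = 4564.70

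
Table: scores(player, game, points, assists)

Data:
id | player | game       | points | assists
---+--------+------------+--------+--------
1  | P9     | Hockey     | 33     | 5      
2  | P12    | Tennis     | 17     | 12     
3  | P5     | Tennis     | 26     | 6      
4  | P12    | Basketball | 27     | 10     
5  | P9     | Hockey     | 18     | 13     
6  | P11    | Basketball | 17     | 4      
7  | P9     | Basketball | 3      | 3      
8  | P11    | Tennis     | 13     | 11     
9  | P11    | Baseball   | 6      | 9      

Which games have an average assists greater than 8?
SELECT game, AVG(assists)
FROM scores
GROUP BY game
HAVING AVG(assists) > 8

Result:
  Baseball: avg=9.00
  Hockey: avg=9.00
  Tennis: avg=9.67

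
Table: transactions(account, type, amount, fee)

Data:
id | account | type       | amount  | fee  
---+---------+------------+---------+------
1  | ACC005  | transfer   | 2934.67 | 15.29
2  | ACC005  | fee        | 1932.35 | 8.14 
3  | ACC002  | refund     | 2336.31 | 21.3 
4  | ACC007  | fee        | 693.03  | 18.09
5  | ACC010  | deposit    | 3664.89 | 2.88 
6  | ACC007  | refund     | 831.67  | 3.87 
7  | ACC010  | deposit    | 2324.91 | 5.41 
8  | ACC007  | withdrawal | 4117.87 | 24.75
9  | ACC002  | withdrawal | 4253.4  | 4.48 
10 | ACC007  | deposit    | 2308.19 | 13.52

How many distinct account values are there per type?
SELECT type, COUNT(DISTINCT account)
FROM transactions
GROUP BY type

Result:
  deposit: 2 distinct
  fee: 2 distinct
  refund: 2 distinct
  transfer: 1 distinct
  withdrawal: 2 distinct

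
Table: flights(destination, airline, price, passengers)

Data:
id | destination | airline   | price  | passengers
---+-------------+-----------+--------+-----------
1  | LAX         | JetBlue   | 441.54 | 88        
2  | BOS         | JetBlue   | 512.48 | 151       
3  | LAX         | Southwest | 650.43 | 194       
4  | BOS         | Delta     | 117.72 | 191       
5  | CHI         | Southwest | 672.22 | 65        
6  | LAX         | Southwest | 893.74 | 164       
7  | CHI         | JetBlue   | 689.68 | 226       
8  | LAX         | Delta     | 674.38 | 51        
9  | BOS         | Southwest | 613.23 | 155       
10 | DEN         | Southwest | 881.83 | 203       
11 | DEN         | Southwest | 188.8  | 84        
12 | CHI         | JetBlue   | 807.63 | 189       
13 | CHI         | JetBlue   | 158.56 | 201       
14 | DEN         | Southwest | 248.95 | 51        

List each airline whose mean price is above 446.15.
SELECT airline, AVG(price)
FROM flights
GROUP BY airline
HAVING AVG(price) > 446.15

Result:
  JetBlue: avg=521.98
  Southwest: avg=592.74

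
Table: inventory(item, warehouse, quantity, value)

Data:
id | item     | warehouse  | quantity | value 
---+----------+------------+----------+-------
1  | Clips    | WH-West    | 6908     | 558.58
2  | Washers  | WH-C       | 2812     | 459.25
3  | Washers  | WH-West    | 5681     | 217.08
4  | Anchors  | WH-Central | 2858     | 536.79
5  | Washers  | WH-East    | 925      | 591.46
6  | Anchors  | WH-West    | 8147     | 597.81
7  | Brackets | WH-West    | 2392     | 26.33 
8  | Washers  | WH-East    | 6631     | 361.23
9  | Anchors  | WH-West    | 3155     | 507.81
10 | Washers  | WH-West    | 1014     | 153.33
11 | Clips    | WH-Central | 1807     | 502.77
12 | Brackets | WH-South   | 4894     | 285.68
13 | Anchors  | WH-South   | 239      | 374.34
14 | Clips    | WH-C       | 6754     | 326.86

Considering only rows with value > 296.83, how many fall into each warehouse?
SELECT warehouse, COUNT(*)
FROM inventory
WHERE value > 296.83
GROUP BY warehouse

Note: WHERE filters rows before grouping.

Result:
  WH-C: 2
  WH-Central: 2
  WH-East: 2
  WH-South: 1
  WH-West: 3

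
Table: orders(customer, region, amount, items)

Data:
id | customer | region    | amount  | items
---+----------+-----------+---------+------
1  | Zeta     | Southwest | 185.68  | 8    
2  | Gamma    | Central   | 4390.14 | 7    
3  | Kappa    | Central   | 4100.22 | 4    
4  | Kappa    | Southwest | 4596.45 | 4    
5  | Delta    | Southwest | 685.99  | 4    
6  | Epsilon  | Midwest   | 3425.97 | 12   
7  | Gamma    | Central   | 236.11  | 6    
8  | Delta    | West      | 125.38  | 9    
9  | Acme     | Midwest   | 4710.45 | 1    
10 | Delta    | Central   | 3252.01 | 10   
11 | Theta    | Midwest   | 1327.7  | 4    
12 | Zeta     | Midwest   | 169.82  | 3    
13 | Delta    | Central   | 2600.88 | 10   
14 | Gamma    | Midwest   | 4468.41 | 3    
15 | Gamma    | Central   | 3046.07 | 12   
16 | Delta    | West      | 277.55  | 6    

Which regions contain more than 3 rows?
SELECT region, COUNT(*) as cnt
FROM orders
GROUP BY region
HAVING COUNT(*) > 3

Result:
  Central: 6
  Midwest: 5

Note: HAVING filters groups after aggregation, WHERE filters rows before.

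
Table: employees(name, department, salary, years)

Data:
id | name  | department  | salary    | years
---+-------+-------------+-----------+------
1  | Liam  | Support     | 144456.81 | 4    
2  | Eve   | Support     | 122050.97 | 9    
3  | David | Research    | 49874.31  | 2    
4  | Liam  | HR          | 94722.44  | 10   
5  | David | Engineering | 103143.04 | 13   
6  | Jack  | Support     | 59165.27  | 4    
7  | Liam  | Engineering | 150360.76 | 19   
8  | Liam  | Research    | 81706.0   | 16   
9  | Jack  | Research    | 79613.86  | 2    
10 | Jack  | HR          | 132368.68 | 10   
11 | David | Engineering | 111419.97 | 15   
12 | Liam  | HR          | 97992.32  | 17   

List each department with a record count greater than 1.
SELECT department, COUNT(*) as cnt
FROM employees
GROUP BY department
HAVING COUNT(*) > 1

Result:
  Engineering: 3
  HR: 3
  Research: 3
  Support: 3

Note: HAVING filters groups after aggregation, WHERE filters rows before.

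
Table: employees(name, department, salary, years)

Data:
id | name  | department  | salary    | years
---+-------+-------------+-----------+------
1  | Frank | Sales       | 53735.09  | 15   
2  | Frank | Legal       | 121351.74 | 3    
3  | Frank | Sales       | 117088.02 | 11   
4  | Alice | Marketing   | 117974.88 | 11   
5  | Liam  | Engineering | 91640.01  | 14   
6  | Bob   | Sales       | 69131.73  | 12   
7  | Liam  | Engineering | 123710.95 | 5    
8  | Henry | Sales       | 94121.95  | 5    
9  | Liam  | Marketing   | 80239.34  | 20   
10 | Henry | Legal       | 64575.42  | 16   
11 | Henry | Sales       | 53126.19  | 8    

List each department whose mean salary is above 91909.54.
SELECT department, AVG(salary)
FROM employees
GROUP BY department
HAVING AVG(salary) > 91909.54

Result:
  Engineering: avg=107675.48
  Legal: avg=92963.58
  Marketing: avg=99107.11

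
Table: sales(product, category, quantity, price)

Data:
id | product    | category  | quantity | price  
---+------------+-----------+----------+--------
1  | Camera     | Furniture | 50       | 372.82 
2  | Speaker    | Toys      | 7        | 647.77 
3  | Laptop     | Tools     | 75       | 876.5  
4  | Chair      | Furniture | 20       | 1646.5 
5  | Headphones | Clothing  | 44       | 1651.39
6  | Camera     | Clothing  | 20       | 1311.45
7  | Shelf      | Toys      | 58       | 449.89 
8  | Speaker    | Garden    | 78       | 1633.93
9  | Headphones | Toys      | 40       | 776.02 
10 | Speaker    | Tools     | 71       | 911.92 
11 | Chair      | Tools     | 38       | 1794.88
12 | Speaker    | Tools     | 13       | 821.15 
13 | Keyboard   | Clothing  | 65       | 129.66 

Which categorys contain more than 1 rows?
SELECT category, COUNT(*) as cnt
FROM sales
GROUP BY category
HAVING COUNT(*) > 1

Result:
  Clothing: 3
  Furniture: 2
  Tools: 4
  Toys: 3

Note: HAVING filters groups after aggregation, WHERE filters rows before.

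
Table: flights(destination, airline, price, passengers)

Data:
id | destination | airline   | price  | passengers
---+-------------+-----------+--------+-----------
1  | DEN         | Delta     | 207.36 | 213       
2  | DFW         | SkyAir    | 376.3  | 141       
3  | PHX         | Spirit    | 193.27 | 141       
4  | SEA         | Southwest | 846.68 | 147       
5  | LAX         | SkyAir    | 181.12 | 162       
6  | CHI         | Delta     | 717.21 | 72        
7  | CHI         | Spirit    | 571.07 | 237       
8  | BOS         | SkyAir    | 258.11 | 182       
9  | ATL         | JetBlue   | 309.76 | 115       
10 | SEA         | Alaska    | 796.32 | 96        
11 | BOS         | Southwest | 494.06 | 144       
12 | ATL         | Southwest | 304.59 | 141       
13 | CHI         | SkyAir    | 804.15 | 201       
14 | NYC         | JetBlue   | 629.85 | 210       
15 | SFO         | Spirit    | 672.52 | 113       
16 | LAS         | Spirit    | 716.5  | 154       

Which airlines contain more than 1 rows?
SELECT airline, COUNT(*) as cnt
FROM flights
GROUP BY airline
HAVING COUNT(*) > 1

Result:
  Delta: 2
  JetBlue: 2
  SkyAir: 4
  Southwest: 3
  Spirit: 4

Note: HAVING filters groups after aggregation, WHERE filters rows before.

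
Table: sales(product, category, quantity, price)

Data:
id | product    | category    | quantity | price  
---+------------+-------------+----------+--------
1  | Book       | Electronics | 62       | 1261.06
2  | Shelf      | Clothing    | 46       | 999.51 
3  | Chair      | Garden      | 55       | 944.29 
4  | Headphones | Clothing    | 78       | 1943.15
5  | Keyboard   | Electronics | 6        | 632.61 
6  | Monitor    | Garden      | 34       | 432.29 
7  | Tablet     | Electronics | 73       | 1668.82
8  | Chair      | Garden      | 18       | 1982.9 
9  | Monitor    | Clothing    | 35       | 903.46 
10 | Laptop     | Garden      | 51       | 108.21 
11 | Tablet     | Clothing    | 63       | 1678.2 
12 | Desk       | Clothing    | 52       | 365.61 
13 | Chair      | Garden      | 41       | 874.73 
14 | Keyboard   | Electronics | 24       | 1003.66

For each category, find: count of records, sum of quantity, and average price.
SELECT category,
       COUNT(*) as cnt,
       SUM(quantity) as total_quantity,
       AVG(price) as avg_price
FROM sales
GROUP BY category

Result:
  Clothing: 5 records, 274 total quantity, 1177.99 avg price
  Electronics: 4 records, 165 total quantity, 1141.54 avg price
  Garden: 5 records, 199 total quantity, 868.48 avg price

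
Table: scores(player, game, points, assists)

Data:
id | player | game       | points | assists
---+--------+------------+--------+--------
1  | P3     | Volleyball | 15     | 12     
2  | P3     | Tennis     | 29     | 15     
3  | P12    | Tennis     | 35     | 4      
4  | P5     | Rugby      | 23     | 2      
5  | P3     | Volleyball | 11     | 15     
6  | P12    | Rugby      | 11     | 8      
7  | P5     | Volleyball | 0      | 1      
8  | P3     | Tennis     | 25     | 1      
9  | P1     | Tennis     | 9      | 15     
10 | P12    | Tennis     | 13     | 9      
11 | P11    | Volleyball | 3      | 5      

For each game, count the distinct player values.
SELECT game, COUNT(DISTINCT player)
FROM scores
GROUP BY game

Result:
  Rugby: 2 distinct
  Tennis: 3 distinct
  Volleyball: 3 distinct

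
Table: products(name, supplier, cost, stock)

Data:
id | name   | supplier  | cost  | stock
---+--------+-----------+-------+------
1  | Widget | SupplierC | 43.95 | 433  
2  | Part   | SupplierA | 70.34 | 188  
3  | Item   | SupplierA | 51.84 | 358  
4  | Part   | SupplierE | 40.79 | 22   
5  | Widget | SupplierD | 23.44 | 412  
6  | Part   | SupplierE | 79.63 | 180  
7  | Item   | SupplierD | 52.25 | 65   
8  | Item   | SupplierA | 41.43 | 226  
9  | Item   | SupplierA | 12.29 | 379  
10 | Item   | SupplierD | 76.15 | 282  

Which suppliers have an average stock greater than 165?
SELECT supplier, AVG(stock)
FROM products
GROUP BY supplier
HAVING AVG(stock) > 165

Result:
  SupplierA: avg=287.75
  SupplierC: avg=433.00
  SupplierD: avg=253.00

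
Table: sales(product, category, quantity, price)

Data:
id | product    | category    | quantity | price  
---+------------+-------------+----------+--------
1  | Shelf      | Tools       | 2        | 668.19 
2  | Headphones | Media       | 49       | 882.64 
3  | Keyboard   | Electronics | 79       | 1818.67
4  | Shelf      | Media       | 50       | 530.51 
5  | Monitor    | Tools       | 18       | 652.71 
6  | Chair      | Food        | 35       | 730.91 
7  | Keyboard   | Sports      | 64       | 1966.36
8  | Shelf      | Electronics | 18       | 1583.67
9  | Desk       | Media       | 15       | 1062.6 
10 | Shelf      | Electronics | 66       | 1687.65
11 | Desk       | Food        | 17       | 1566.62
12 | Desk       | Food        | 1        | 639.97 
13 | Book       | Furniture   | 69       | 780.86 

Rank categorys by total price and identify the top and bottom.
SELECT category, SUM(price)
FROM sales
GROUP BY category
ORDER BY SUM(price)

All groups:
  Furniture: 780.86
  Tools: 1320.90
  Sports: 1966.36
  Media: 2475.75
  Food: 2937.50
  Electronics: 5089.99

Highest: Electronics (5089.99)
Lowest: Furniture (780.86)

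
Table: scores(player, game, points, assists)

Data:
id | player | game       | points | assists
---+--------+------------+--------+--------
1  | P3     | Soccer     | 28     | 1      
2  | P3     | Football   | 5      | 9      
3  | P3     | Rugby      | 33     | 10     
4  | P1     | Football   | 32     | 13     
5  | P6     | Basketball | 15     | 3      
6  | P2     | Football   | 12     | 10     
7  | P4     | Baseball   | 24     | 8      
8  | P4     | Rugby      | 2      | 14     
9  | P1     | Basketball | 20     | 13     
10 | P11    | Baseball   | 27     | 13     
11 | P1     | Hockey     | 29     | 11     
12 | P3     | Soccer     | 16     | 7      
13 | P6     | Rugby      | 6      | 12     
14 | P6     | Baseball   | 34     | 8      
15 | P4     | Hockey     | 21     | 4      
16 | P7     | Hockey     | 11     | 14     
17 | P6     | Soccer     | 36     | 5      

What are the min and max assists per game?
SELECT game, MIN(assists), MAX(assists)
FROM scores
GROUP BY game

Result:
  Baseball: min=8, max=13
  Basketball: min=3, max=13
  Football: min=9, max=13
  Hockey: min=4, max=14
  Rugby: min=10, max=14
  Soccer: min=1, max=7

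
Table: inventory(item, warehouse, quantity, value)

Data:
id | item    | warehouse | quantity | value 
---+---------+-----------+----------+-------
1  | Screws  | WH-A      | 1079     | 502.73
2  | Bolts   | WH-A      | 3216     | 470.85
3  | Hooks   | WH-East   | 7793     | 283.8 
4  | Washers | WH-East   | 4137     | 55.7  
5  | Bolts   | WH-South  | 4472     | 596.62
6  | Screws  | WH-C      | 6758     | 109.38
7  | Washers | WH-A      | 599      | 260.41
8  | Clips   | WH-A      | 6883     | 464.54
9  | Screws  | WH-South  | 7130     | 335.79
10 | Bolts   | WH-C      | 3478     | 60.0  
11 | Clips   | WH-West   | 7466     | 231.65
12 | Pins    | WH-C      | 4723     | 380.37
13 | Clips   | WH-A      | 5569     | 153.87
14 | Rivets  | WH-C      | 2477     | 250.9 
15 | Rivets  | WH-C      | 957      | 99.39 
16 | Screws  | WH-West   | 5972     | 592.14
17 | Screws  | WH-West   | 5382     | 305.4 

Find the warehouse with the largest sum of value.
SELECT warehouse, SUM(value) as val
FROM inventory
GROUP BY warehouse
ORDER BY val DESC
LIMIT 1

Result: WH-A with sum(value) = 1852.40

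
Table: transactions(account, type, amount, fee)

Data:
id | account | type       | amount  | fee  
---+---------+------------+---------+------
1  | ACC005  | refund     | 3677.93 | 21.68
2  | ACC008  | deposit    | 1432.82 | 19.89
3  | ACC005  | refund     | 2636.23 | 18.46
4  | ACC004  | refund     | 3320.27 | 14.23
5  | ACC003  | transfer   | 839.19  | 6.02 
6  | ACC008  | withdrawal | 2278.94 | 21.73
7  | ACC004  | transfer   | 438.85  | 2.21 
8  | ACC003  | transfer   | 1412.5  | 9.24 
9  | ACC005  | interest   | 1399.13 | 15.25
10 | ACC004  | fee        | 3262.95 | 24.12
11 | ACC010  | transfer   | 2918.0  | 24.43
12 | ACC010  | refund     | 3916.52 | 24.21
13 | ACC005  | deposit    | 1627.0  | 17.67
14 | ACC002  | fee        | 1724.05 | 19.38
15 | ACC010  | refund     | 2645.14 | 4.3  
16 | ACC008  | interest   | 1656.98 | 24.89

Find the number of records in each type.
SELECT type, COUNT(*) as count
FROM transactions
GROUP BY type

Result:
  deposit: 2
  fee: 2
  interest: 2
  refund: 5
  transfer: 4
  withdrawal: 1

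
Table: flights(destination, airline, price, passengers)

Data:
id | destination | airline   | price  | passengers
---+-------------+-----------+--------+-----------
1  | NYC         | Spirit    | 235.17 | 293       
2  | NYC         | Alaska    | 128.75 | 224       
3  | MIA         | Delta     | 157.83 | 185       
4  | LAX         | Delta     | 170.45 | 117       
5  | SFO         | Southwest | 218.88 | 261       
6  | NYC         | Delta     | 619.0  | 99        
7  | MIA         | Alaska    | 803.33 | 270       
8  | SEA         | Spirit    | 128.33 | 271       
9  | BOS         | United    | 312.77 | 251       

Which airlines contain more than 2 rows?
SELECT airline, COUNT(*) as cnt
FROM flights
GROUP BY airline
HAVING COUNT(*) > 2

Result:
  Delta: 3

Note: HAVING filters groups after aggregation, WHERE filters rows before.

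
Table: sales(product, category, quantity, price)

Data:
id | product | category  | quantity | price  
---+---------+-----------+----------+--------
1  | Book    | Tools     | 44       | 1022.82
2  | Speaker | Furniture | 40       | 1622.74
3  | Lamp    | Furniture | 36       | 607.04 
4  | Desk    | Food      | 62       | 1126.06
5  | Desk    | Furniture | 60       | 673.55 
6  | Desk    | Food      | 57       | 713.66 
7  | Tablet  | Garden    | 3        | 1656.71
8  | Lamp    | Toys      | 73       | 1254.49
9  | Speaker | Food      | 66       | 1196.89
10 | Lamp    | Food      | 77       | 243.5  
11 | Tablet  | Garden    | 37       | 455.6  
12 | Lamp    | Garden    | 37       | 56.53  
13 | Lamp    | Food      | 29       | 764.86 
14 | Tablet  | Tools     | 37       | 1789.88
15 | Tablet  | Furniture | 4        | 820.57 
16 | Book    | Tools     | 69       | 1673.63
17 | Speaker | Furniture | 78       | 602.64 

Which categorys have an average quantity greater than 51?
SELECT category, AVG(quantity)
FROM sales
GROUP BY category
HAVING AVG(quantity) > 51

Result:
  Food: avg=58.20
  Toys: avg=73.00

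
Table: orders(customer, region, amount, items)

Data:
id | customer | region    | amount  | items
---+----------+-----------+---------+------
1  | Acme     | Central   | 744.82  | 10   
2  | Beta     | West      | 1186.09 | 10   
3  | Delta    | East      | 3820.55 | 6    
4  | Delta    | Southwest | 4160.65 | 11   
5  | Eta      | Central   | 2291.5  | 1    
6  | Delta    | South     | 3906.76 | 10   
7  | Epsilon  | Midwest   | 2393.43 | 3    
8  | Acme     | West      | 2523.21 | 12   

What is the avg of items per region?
SELECT region, AVG(items) as result
FROM orders
GROUP BY region

Result:
  Central: 5.50
  East: 6.00
  Midwest: 3.00
  South: 10.00
  Southwest: 11.00
  West: 11.00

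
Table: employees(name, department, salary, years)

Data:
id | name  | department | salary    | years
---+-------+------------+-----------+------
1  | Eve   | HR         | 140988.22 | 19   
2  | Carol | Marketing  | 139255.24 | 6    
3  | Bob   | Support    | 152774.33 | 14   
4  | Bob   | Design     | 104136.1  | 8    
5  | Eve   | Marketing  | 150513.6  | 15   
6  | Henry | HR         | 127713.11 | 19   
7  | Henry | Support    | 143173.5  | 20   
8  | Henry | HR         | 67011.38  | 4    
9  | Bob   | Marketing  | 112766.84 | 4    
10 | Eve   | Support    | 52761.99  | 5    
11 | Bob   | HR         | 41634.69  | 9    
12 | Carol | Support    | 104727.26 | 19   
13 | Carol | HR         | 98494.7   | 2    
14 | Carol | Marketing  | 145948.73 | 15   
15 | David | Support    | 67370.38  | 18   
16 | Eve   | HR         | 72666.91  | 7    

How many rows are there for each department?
SELECT department, COUNT(*) as count
FROM employees
GROUP BY department

Result:
  Design: 1
  HR: 6
  Marketing: 4
  Support: 5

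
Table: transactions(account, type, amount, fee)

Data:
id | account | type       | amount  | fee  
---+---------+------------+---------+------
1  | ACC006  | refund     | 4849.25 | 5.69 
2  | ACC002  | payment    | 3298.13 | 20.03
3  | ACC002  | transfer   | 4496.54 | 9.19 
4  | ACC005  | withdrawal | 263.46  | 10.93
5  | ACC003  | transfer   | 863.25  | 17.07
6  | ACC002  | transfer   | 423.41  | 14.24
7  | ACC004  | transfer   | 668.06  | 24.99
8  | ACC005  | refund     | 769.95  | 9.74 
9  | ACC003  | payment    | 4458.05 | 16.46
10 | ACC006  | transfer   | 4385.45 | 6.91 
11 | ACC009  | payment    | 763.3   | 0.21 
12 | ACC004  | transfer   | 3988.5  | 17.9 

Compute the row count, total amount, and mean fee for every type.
SELECT type,
       COUNT(*) as cnt,
       SUM(amount) as total_amount,
       AVG(fee) as avg_fee
FROM transactions
GROUP BY type

Result:
  payment: 3 records, 8519.48 total amount, 12.23 avg fee
  refund: 2 records, 5619.20 total amount, 7.72 avg fee
  transfer: 6 records, 14825.21 total amount, 15.05 avg fee
  withdrawal: 1 records, 263.46 total amount, 10.93 avg fee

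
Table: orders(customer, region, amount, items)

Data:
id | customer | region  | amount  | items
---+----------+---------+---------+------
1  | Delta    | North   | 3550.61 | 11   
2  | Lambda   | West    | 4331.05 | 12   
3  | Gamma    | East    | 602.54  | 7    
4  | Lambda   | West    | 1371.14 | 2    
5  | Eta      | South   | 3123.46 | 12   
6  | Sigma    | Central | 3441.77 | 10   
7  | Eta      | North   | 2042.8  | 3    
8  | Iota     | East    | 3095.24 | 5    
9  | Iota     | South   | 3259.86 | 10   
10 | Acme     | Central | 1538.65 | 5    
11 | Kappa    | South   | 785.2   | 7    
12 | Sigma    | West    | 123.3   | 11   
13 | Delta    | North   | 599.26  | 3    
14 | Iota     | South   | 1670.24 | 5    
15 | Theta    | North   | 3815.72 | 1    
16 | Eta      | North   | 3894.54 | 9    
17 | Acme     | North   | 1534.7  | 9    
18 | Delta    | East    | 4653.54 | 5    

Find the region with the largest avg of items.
SELECT region, AVG(items) as val
FROM orders
GROUP BY region
ORDER BY val DESC
LIMIT 1

Result: South with avg(items) = 8.50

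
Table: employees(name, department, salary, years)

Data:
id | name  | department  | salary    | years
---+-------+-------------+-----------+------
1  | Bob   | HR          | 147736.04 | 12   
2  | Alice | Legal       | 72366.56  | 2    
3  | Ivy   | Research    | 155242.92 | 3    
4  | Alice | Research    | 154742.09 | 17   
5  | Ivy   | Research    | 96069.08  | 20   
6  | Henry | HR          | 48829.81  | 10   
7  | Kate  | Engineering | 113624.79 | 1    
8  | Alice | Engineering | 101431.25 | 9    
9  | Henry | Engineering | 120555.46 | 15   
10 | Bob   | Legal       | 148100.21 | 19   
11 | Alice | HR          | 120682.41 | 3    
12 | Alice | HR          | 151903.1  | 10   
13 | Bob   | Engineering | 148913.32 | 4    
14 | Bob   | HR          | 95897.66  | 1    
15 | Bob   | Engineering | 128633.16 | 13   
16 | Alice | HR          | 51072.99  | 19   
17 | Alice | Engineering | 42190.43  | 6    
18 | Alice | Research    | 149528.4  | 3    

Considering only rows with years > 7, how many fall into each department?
SELECT department, COUNT(*)
FROM employees
WHERE years > 7
GROUP BY department

Note: WHERE filters rows before grouping.

Result:
  Engineering: 3
  HR: 4
  Legal: 1
  Research: 2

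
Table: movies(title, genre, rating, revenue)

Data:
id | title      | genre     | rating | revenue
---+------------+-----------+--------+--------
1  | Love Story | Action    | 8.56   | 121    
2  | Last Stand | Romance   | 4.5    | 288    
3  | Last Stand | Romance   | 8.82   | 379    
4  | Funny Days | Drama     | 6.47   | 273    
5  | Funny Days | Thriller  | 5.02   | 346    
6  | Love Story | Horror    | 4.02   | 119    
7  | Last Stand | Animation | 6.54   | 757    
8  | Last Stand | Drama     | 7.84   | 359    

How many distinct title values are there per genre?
SELECT genre, COUNT(DISTINCT title)
FROM movies
GROUP BY genre

Result:
  Action: 1 distinct
  Animation: 1 distinct
  Drama: 2 distinct
  Horror: 1 distinct
  Romance: 1 distinct
  Thriller: 1 distinct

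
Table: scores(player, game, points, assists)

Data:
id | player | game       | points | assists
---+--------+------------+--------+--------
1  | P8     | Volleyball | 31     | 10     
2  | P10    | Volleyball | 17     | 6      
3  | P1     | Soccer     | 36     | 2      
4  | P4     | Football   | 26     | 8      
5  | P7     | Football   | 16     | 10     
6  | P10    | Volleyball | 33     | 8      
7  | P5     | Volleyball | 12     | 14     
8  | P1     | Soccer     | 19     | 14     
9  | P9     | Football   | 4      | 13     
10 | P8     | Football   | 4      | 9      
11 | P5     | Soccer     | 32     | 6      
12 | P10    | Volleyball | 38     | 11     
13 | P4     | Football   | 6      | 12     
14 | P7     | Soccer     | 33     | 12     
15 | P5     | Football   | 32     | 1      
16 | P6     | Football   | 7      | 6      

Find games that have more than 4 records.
SELECT game, COUNT(*) as cnt
FROM scores
GROUP BY game
HAVING COUNT(*) > 4

Result:
  Football: 7
  Volleyball: 5

Note: HAVING filters groups after aggregation, WHERE filters rows before.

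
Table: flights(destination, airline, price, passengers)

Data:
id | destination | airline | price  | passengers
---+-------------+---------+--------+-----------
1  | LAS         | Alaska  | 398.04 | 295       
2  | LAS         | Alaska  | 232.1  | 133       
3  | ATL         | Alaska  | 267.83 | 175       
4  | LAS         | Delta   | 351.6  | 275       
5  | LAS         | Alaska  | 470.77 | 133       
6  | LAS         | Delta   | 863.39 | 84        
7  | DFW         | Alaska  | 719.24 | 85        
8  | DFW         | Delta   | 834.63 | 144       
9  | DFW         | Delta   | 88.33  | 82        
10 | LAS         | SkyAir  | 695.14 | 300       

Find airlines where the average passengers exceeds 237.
SELECT airline, AVG(passengers)
FROM flights
GROUP BY airline
HAVING AVG(passengers) > 237

Result:
  SkyAir: avg=300.00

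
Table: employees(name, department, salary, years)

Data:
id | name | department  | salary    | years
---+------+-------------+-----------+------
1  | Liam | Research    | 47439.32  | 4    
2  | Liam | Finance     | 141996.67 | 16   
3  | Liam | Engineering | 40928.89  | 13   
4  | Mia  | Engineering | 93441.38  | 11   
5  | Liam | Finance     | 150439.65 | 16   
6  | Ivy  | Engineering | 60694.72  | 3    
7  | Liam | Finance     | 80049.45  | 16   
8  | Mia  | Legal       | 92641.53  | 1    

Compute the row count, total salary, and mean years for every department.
SELECT department,
       COUNT(*) as cnt,
       SUM(salary) as total_salary,
       AVG(years) as avg_years
FROM employees
GROUP BY department

Result:
  Engineering: 3 records, 195064.99 total salary, 9.00 avg years
  Finance: 3 records, 372485.77 total salary, 16.00 avg years
  Legal: 1 records, 92641.53 total salary, 1.00 avg years
  Research: 1 records, 47439.32 total salary, 4.00 avg years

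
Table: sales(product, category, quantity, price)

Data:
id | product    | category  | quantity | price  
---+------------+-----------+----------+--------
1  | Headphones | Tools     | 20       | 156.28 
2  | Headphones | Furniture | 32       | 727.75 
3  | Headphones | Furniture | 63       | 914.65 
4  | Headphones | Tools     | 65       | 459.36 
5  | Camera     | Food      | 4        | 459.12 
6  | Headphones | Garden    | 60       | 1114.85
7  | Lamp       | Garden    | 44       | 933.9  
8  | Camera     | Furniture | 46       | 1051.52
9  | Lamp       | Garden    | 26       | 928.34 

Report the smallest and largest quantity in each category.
SELECT category, MIN(quantity), MAX(quantity)
FROM sales
GROUP BY category

Result:
  Food: min=4, max=4
  Furniture: min=32, max=63
  Garden: min=26, max=60
  Tools: min=20, max=65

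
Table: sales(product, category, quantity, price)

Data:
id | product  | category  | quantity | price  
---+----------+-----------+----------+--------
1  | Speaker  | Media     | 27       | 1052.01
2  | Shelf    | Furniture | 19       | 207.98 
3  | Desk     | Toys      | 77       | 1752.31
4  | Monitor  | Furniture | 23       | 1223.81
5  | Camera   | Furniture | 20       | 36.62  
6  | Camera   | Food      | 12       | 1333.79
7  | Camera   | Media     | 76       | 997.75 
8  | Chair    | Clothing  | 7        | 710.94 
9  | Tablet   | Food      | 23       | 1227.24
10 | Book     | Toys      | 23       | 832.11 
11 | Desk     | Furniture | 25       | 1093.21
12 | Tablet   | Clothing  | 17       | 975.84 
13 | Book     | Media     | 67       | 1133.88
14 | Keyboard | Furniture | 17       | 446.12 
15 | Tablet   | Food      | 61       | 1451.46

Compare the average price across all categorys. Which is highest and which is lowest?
SELECT category, AVG(price)
FROM sales
GROUP BY category
ORDER BY AVG(price)

All groups:
  Furniture: 601.55
  Clothing: 843.39
  Media: 1061.21
  Toys: 1292.21
  Food: 1337.50

Highest: Food (1337.50)
Lowest: Furniture (601.55)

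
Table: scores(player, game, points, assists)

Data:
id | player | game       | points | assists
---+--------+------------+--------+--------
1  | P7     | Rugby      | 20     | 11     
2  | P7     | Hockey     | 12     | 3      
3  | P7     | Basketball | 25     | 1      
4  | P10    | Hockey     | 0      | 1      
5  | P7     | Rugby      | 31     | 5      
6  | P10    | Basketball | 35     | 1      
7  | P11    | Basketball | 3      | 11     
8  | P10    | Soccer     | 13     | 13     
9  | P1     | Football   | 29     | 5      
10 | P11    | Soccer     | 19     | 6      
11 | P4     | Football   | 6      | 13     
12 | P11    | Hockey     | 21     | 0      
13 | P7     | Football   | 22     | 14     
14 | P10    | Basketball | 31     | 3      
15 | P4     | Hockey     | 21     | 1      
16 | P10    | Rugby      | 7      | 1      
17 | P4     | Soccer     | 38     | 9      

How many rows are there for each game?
SELECT game, COUNT(*) as count
FROM scores
GROUP BY game

Result:
  Basketball: 4
  Football: 3
  Hockey: 4
  Rugby: 3
  Soccer: 3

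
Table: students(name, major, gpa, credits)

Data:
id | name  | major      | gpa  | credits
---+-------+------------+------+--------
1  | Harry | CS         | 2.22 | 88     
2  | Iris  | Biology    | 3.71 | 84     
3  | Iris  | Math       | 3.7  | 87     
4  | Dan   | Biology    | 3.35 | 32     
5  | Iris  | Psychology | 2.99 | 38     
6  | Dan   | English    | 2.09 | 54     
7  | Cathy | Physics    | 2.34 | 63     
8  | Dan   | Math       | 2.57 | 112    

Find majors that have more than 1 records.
SELECT major, COUNT(*) as cnt
FROM students
GROUP BY major
HAVING COUNT(*) > 1

Result:
  Biology: 2
  Math: 2

Note: HAVING filters groups after aggregation, WHERE filters rows before.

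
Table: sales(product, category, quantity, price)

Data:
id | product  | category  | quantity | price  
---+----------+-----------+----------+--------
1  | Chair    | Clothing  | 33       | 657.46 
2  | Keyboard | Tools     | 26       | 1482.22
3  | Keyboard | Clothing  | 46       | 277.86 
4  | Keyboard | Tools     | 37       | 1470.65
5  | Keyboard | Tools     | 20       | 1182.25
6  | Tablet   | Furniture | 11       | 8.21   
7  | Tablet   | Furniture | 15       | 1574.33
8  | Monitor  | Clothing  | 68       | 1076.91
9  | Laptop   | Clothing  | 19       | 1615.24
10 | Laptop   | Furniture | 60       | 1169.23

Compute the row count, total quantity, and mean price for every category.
SELECT category,
       COUNT(*) as cnt,
       SUM(quantity) as total_quantity,
       AVG(price) as avg_price
FROM sales
GROUP BY category

Result:
  Clothing: 4 records, 166 total quantity, 906.87 avg price
  Furniture: 3 records, 86 total quantity, 917.26 avg price
  Tools: 3 records, 83 total quantity, 1378.37 avg price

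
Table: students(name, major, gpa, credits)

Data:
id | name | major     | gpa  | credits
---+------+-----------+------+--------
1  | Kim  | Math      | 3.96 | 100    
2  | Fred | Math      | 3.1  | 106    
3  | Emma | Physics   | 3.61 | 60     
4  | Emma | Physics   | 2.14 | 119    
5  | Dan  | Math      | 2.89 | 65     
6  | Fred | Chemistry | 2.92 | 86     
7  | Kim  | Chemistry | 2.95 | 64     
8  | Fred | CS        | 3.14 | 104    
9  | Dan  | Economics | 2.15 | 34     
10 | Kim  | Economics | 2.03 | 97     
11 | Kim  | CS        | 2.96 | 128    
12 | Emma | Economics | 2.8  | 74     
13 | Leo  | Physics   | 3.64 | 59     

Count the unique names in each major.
SELECT major, COUNT(DISTINCT name)
FROM students
GROUP BY major

Result:
  CS: 2 distinct
  Chemistry: 2 distinct
  Economics: 3 distinct
  Math: 3 distinct
  Physics: 2 distinct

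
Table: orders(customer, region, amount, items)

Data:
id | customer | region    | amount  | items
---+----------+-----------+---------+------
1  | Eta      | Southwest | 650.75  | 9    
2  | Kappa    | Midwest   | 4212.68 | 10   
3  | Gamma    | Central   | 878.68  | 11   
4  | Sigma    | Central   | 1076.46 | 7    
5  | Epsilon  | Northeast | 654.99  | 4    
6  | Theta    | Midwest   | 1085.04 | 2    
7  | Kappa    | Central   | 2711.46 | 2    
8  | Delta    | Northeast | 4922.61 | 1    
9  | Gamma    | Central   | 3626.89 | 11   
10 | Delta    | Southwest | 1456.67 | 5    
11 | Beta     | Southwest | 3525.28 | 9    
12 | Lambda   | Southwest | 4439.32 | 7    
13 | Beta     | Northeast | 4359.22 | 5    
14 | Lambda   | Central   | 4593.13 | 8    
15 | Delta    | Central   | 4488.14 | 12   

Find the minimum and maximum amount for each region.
SELECT region, MIN(amount), MAX(amount)
FROM orders
GROUP BY region

Result:
  Central: min=878.68, max=4593.13
  Midwest: min=1085.04, max=4212.68
  Northeast: min=654.99, max=4922.61
  Southwest: min=650.75, max=4439.32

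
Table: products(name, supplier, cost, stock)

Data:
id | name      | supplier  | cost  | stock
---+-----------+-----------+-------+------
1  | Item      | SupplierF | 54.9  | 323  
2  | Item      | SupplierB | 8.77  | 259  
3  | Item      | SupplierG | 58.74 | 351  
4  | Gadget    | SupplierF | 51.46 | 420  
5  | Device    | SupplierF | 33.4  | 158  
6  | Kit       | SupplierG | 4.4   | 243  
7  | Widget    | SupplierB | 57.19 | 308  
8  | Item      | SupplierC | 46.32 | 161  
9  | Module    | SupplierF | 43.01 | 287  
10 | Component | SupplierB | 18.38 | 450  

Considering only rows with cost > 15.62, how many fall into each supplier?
SELECT supplier, COUNT(*)
FROM products
WHERE cost > 15.62
GROUP BY supplier

Note: WHERE filters rows before grouping.

Result:
  SupplierB: 2
  SupplierC: 1
  SupplierF: 4
  SupplierG: 1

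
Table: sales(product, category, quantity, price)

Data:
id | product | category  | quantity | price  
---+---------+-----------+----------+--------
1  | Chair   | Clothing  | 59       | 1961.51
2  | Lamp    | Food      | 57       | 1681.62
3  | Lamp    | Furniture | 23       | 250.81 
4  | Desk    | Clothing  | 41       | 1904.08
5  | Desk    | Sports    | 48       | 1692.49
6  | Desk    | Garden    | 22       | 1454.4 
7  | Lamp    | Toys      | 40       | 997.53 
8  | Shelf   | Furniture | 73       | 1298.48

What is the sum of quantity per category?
SELECT category, SUM(quantity) as result
FROM sales
GROUP BY category

Result:
  Clothing: 100
  Food: 57
  Furniture: 96
  Garden: 22
  Sports: 48
  Toys: 40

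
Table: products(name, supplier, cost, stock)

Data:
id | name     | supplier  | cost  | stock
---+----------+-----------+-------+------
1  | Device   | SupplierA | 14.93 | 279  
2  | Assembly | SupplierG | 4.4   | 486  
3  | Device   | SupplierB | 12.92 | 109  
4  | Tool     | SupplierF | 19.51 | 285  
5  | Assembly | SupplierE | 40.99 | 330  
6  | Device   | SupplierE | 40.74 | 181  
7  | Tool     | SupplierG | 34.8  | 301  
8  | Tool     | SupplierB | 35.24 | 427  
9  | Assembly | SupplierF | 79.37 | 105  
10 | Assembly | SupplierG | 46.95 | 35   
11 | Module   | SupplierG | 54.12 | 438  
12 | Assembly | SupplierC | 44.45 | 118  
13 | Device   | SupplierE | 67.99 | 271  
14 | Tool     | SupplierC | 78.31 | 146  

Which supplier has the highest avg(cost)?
SELECT supplier, AVG(cost) as val
FROM products
GROUP BY supplier
ORDER BY val DESC
LIMIT 1

Result: SupplierC with avg(cost) = 61.38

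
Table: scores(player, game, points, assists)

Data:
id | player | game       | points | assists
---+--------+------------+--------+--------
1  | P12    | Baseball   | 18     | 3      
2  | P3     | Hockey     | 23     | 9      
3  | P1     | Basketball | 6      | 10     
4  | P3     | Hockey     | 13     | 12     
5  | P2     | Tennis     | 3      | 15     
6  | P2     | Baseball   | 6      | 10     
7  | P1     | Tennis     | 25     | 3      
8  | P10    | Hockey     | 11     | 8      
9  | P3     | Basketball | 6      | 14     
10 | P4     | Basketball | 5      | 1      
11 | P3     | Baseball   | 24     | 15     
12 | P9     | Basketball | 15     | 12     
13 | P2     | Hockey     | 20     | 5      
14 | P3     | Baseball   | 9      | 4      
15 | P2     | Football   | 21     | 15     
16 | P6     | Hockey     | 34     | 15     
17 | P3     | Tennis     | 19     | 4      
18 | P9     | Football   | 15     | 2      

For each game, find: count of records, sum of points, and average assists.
SELECT game,
       COUNT(*) as cnt,
       SUM(points) as total_points,
       AVG(assists) as avg_assists
FROM scores
GROUP BY game

Result:
  Baseball: 4 records, 57 total points, 8.00 avg assists
  Basketball: 4 records, 32 total points, 9.25 avg assists
  Football: 2 records, 36 total points, 8.50 avg assists
  Hockey: 5 records, 101 total points, 9.80 avg assists
  Tennis: 3 records, 47 total points, 7.33 avg assists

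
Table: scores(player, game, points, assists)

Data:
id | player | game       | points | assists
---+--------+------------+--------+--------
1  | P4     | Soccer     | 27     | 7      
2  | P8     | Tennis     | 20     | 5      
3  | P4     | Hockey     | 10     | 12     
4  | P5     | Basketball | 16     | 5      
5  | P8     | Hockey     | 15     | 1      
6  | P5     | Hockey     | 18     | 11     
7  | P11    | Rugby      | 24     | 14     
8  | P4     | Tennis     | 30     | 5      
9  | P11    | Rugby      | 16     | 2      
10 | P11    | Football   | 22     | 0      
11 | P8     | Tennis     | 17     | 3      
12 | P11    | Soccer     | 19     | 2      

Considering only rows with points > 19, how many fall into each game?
SELECT game, COUNT(*)
FROM scores
WHERE points > 19
GROUP BY game

Note: WHERE filters rows before grouping.

Result:
  Football: 1
  Rugby: 1
  Soccer: 1
  Tennis: 2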